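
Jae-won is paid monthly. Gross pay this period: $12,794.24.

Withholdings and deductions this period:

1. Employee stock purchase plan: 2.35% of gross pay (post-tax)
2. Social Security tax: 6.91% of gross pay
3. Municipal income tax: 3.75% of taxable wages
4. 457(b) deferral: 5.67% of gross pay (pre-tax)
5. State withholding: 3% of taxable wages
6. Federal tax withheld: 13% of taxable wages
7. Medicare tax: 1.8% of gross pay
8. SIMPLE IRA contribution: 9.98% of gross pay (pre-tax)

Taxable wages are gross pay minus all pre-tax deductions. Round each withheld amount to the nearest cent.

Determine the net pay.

$7,245.49

457(b) deferral: $12,794.24 × 0.0567 = $725.43
SIMPLE IRA contribution: $12,794.24 × 0.0998 = $1,276.87
Pre-tax total = $725.43 + $1,276.87 = $2,002.30
Taxable wages = $12,794.24 − $2,002.30 = $10,791.94
State withholding: $10,791.94 × 0.03 = $323.76
Federal tax withheld: $10,791.94 × 0.13 = $1,402.95
Municipal income tax: $10,791.94 × 0.0375 = $404.70
Medicare tax: $12,794.24 × 0.018 = $230.30
Social Security tax: $12,794.24 × 0.0691 = $884.08
Employee stock purchase plan: $12,794.24 × 0.0235 = $300.66
Total deductions = $725.43 + $1,276.87 + $323.76 + $1,402.95 + $404.70 + $230.30 + $884.08 + $300.66 = $5,548.75
Net pay = $12,794.24 − $5,548.75 = $7,245.49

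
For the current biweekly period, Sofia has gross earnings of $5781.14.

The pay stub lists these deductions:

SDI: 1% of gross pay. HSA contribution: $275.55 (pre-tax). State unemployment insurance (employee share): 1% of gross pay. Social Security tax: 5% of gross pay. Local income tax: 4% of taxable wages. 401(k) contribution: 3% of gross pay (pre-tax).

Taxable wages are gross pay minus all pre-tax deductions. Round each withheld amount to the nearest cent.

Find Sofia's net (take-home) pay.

$4714.19

401(k) contribution: $5781.14 × 0.03 = $173.43
HSA contribution: $275.55
Pre-tax total = $173.43 + $275.55 = $448.98
Taxable wages = $5781.14 − $448.98 = $5332.16
Local income tax: $5332.16 × 0.04 = $213.29
State unemployment insurance (employee share): $5781.14 × 0.01 = $57.81
SDI: $5781.14 × 0.01 = $57.81
Social Security tax: $5781.14 × 0.05 = $289.06
Total deductions = $173.43 + $275.55 + $213.29 + $57.81 + $57.81 + $289.06 = $1066.95
Net pay = $5781.14 − $1066.95 = $4714.19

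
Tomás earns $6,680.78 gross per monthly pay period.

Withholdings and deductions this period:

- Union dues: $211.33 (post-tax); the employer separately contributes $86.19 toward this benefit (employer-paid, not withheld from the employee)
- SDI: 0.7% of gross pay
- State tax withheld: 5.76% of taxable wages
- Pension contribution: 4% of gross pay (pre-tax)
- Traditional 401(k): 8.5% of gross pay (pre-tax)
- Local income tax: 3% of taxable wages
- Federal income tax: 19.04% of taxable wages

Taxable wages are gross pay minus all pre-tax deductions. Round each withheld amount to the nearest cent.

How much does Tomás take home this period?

Pension contribution: $6,680.78 × 0.04 = $267.23
Traditional 401(k): $6,680.78 × 0.085 = $567.87
Pre-tax total = $267.23 + $567.87 = $835.10
Taxable wages = $6,680.78 − $835.10 = $5,845.68
Local income tax: $5,845.68 × 0.03 = $175.37
Federal income tax: $5,845.68 × 0.1904 = $1,113.02
State tax withheld: $5,845.68 × 0.0576 = $336.71
SDI: $6,680.78 × 0.007 = $46.77
Union dues: $211.33
(Employer's $86.19 toward union dues is not withheld from the employee.)
Total deductions = $267.23 + $567.87 + $175.37 + $1,113.02 + $336.71 + $46.77 + $211.33 = $2,718.30
Net pay = $6,680.78 − $2,718.30 = $3,962.48

$3,962.48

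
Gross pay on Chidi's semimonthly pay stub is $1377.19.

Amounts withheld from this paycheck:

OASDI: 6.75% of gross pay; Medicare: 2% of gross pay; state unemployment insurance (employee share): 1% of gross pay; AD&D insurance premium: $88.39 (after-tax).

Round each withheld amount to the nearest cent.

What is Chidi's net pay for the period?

$1154.53

OASDI: $1377.19 × 0.0675 = $92.96
State unemployment insurance (employee share): $1377.19 × 0.01 = $13.77
Medicare: $1377.19 × 0.02 = $27.54
AD&D insurance premium: $88.39
Total deductions = $92.96 + $13.77 + $27.54 + $88.39 = $222.66
Net pay = $1377.19 − $222.66 = $1154.53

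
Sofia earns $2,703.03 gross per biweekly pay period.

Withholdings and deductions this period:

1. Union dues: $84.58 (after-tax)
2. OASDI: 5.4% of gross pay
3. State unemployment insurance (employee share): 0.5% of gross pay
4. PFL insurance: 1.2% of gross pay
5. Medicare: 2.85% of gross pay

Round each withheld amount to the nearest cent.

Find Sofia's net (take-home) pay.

Medicare: $2,703.03 × 0.0285 = $77.04
PFL insurance: $2,703.03 × 0.012 = $32.44
State unemployment insurance (employee share): $2,703.03 × 0.005 = $13.52
OASDI: $2,703.03 × 0.054 = $145.96
Union dues: $84.58
Total deductions = $77.04 + $32.44 + $13.52 + $145.96 + $84.58 = $353.54
Net pay = $2,703.03 − $353.54 = $2,349.49

$2,349.49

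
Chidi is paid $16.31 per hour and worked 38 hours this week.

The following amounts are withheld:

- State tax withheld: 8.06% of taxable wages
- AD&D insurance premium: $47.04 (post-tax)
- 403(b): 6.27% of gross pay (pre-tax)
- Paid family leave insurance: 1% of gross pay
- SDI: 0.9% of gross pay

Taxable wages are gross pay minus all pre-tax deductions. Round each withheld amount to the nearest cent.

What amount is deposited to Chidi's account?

$475.28

Gross pay: 38 × $16.31 = $619.78
403(b): $619.78 × 0.0627 = $38.86
Taxable wages = $619.78 − $38.86 = $580.92
State tax withheld: $580.92 × 0.0806 = $46.82
SDI: $619.78 × 0.009 = $5.58
Paid family leave insurance: $619.78 × 0.01 = $6.20
AD&D insurance premium: $47.04
Total deductions = $38.86 + $46.82 + $5.58 + $6.20 + $47.04 = $144.50
Net pay = $619.78 − $144.50 = $475.28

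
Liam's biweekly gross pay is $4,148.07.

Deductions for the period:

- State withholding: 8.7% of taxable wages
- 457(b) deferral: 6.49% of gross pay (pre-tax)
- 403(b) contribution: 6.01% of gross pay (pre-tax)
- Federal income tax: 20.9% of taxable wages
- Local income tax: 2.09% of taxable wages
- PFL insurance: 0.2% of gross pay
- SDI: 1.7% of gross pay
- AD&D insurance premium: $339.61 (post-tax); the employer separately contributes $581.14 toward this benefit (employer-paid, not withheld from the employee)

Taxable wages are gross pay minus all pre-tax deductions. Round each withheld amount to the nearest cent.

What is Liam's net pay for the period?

403(b) contribution: $4,148.07 × 0.0601 = $249.30
457(b) deferral: $4,148.07 × 0.0649 = $269.21
Pre-tax total = $249.30 + $269.21 = $518.51
Taxable wages = $4,148.07 − $518.51 = $3,629.56
Federal income tax: $3,629.56 × 0.209 = $758.58
Local income tax: $3,629.56 × 0.0209 = $75.86
State withholding: $3,629.56 × 0.087 = $315.77
SDI: $4,148.07 × 0.017 = $70.52
PFL insurance: $4,148.07 × 0.002 = $8.30
AD&D insurance premium: $339.61
(Employer's $581.14 toward AD&D insurance premium is not withheld from the employee.)
Total deductions = $249.30 + $269.21 + $758.58 + $75.86 + $315.77 + $70.52 + $8.30 + $339.61 = $2,087.15
Net pay = $4,148.07 − $2,087.15 = $2,060.92

$2,060.92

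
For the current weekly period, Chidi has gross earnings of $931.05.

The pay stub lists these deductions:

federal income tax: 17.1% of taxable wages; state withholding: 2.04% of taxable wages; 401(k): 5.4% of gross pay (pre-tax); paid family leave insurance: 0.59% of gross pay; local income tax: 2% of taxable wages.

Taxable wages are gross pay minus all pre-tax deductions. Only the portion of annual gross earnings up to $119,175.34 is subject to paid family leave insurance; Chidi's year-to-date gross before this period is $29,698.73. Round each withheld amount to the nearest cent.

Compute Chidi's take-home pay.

$689.08

401(k): $931.05 × 0.054 = $50.28
Taxable wages = $931.05 − $50.28 = $880.77
Federal income tax: $880.77 × 0.171 = $150.61
State withholding: $880.77 × 0.0204 = $17.97
Local income tax: $880.77 × 0.02 = $17.62
Paid family leave insurance: cap not yet reached, full $931.05 is subject → $931.05 × 0.0059 = $5.49
Total deductions = $50.28 + $150.61 + $17.97 + $17.62 + $5.49 = $241.97
Net pay = $931.05 − $241.97 = $689.08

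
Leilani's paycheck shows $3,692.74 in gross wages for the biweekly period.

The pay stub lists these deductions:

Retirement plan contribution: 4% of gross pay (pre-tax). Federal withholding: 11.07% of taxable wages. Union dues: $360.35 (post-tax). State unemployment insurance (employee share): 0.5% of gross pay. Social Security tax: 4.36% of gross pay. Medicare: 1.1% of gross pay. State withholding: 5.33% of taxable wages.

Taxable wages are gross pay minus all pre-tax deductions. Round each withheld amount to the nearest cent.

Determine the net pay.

Retirement plan contribution: $3,692.74 × 0.04 = $147.71
Taxable wages = $3,692.74 − $147.71 = $3,545.03
Federal withholding: $3,545.03 × 0.1107 = $392.43
State withholding: $3,545.03 × 0.0533 = $188.95
Social Security tax: $3,692.74 × 0.0436 = $161.00
State unemployment insurance (employee share): $3,692.74 × 0.005 = $18.46
Medicare: $3,692.74 × 0.011 = $40.62
Union dues: $360.35
Total deductions = $147.71 + $392.43 + $188.95 + $161.00 + $18.46 + $40.62 + $360.35 = $1,309.52
Net pay = $3,692.74 − $1,309.52 = $2,383.22

$2,383.22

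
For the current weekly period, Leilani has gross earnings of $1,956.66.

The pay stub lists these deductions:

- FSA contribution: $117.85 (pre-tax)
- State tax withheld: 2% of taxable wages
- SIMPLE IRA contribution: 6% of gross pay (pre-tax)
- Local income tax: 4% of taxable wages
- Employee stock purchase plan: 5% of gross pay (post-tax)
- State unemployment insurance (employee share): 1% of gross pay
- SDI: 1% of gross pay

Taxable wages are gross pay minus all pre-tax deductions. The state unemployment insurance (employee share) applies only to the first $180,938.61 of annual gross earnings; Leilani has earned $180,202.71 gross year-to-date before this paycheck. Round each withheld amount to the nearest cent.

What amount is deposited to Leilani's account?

$1,493.36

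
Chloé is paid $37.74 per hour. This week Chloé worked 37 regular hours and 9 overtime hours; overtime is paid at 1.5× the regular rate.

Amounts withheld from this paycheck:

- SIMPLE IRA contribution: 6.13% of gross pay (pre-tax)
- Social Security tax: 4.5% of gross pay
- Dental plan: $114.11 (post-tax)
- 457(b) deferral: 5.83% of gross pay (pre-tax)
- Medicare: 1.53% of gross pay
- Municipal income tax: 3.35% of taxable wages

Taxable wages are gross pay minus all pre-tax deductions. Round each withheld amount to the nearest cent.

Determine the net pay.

Regular pay: 37 × $37.74 = $1,396.38
Overtime pay: 9 × $37.74 × 1.5 = $509.49
Gross pay = $1,396.38 + $509.49 = $1,905.87
SIMPLE IRA contribution: $1,905.87 × 0.0613 = $116.83
457(b) deferral: $1,905.87 × 0.0583 = $111.11
Pre-tax total = $116.83 + $111.11 = $227.94
Taxable wages = $1,905.87 − $227.94 = $1,677.93
Municipal income tax: $1,677.93 × 0.0335 = $56.21
Medicare: $1,905.87 × 0.0153 = $29.16
Social Security tax: $1,905.87 × 0.045 = $85.76
Dental plan: $114.11
Total deductions = $116.83 + $111.11 + $56.21 + $29.16 + $85.76 + $114.11 = $513.18
Net pay = $1,905.87 − $513.18 = $1,392.69

$1,392.69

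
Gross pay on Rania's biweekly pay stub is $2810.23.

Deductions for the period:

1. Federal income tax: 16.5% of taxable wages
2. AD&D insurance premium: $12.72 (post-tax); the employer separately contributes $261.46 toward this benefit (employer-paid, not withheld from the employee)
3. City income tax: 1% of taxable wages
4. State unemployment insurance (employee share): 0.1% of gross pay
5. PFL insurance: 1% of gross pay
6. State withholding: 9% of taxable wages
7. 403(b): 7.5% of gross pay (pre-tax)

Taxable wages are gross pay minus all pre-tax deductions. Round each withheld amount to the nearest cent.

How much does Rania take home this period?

403(b): $2810.23 × 0.075 = $210.77
Taxable wages = $2810.23 − $210.77 = $2599.46
Federal income tax: $2599.46 × 0.165 = $428.91
State withholding: $2599.46 × 0.09 = $233.95
City income tax: $2599.46 × 0.01 = $25.99
PFL insurance: $2810.23 × 0.01 = $28.10
State unemployment insurance (employee share): $2810.23 × 0.001 = $2.81
AD&D insurance premium: $12.72
(Employer's $261.46 toward AD&D insurance premium is not withheld from the employee.)
Total deductions = $210.77 + $428.91 + $233.95 + $25.99 + $28.10 + $2.81 + $12.72 = $943.25
Net pay = $2810.23 − $943.25 = $1866.98

$1866.98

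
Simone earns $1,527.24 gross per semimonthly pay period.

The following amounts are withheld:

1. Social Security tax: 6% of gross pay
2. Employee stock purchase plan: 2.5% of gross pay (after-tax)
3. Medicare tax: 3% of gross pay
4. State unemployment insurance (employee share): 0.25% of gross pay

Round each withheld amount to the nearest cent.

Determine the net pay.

Social Security tax: $1,527.24 × 0.06 = $91.63
State unemployment insurance (employee share): $1,527.24 × 0.0025 = $3.82
Medicare tax: $1,527.24 × 0.03 = $45.82
Employee stock purchase plan: $1,527.24 × 0.025 = $38.18
Total deductions = $91.63 + $3.82 + $45.82 + $38.18 = $179.45
Net pay = $1,527.24 − $179.45 = $1,347.79

$1,347.79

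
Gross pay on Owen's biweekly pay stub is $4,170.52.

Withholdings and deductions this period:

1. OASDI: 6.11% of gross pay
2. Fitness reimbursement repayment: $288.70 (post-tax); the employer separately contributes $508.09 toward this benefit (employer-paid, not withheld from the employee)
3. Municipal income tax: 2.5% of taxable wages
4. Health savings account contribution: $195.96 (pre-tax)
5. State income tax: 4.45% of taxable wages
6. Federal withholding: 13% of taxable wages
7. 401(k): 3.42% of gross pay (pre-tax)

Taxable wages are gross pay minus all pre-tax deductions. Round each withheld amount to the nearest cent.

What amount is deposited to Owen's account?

$2,523.94

Health savings account contribution: $195.96
401(k): $4,170.52 × 0.0342 = $142.63
Pre-tax total = $195.96 + $142.63 = $338.59
Taxable wages = $4,170.52 − $338.59 = $3,831.93
Municipal income tax: $3,831.93 × 0.025 = $95.80
State income tax: $3,831.93 × 0.0445 = $170.52
Federal withholding: $3,831.93 × 0.13 = $498.15
OASDI: $4,170.52 × 0.0611 = $254.82
Fitness reimbursement repayment: $288.70
(Employer's $508.09 toward fitness reimbursement repayment is not withheld from the employee.)
Total deductions = $195.96 + $142.63 + $95.80 + $170.52 + $498.15 + $254.82 + $288.70 = $1,646.58
Net pay = $4,170.52 − $1,646.58 = $2,523.94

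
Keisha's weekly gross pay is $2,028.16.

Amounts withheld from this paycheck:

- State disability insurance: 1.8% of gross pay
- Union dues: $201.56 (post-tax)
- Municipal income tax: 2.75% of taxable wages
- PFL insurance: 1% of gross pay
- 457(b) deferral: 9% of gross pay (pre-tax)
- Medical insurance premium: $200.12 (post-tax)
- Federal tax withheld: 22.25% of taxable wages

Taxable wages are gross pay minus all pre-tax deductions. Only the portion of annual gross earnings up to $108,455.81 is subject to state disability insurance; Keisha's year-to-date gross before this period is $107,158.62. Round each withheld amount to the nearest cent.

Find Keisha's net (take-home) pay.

457(b) deferral: $2,028.16 × 0.09 = $182.53
Taxable wages = $2,028.16 − $182.53 = $1,845.63
Municipal income tax: $1,845.63 × 0.0275 = $50.75
Federal tax withheld: $1,845.63 × 0.2225 = $410.65
State disability insurance: only $108,455.81 − $107,158.62 = $1,297.19 of this check is subject → $1,297.19 × 0.018 = $23.35
PFL insurance: $2,028.16 × 0.01 = $20.28
Union dues: $201.56
Medical insurance premium: $200.12
Total deductions = $182.53 + $50.75 + $410.65 + $23.35 + $20.28 + $201.56 + $200.12 = $1,089.24
Net pay = $2,028.16 − $1,089.24 = $938.92

$938.92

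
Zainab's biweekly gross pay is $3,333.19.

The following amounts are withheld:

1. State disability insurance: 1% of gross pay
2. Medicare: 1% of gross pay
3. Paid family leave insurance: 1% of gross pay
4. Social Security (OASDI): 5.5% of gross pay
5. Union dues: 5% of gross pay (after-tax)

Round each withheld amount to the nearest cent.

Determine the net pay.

Social Security (OASDI): $3,333.19 × 0.055 = $183.33
State disability insurance: $3,333.19 × 0.01 = $33.33
Paid family leave insurance: $3,333.19 × 0.01 = $33.33
Medicare: $3,333.19 × 0.01 = $33.33
Union dues: $3,333.19 × 0.05 = $166.66
Total deductions = $183.33 + $33.33 + $33.33 + $33.33 + $166.66 = $449.98
Net pay = $3,333.19 − $449.98 = $2,883.21

$2,883.21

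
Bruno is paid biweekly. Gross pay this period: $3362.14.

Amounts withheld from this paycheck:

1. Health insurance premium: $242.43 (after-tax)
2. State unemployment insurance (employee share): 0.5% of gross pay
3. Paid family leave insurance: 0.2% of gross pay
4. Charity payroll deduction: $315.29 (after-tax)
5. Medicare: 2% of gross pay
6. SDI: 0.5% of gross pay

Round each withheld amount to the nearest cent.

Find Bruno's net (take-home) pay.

$2696.84

Medicare: $3362.14 × 0.02 = $67.24
SDI: $3362.14 × 0.005 = $16.81
State unemployment insurance (employee share): $3362.14 × 0.005 = $16.81
Paid family leave insurance: $3362.14 × 0.002 = $6.72
Charity payroll deduction: $315.29
Health insurance premium: $242.43
Total deductions = $67.24 + $16.81 + $16.81 + $6.72 + $315.29 + $242.43 = $665.30
Net pay = $3362.14 − $665.30 = $2696.84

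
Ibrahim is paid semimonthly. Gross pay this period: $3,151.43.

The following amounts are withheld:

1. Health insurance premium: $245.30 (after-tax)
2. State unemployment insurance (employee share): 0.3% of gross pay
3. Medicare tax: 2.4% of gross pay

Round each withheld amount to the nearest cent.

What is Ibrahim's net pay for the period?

Medicare tax: $3,151.43 × 0.024 = $75.63
State unemployment insurance (employee share): $3,151.43 × 0.003 = $9.45
Health insurance premium: $245.30
Total deductions = $75.63 + $9.45 + $245.30 = $330.38
Net pay = $3,151.43 − $330.38 = $2,821.05

$2,821.05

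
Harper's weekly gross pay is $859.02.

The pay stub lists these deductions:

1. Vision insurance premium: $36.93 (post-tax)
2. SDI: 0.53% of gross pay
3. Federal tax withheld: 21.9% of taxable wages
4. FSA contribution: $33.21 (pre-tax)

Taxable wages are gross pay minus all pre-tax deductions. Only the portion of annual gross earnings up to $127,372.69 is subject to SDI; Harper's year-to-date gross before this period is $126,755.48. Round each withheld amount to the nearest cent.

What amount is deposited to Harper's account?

$604.76

FSA contribution: $33.21
Taxable wages = $859.02 − $33.21 = $825.81
Federal tax withheld: $825.81 × 0.219 = $180.85
SDI: only $127,372.69 − $126,755.48 = $617.21 of this check is subject → $617.21 × 0.0053 = $3.27
Vision insurance premium: $36.93
Total deductions = $33.21 + $180.85 + $3.27 + $36.93 = $254.26
Net pay = $859.02 − $254.26 = $604.76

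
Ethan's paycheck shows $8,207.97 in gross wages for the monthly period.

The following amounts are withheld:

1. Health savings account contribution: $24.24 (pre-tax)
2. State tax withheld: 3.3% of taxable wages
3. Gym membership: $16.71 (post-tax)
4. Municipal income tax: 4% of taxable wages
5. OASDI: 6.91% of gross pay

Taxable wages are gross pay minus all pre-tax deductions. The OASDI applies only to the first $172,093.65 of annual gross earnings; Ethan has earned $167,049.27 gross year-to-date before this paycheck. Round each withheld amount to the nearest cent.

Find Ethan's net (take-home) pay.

Health savings account contribution: $24.24
Taxable wages = $8,207.97 − $24.24 = $8,183.73
State tax withheld: $8,183.73 × 0.033 = $270.06
Municipal income tax: $8,183.73 × 0.04 = $327.35
OASDI: only $172,093.65 − $167,049.27 = $5,044.38 of this check is subject → $5,044.38 × 0.0691 = $348.57
Gym membership: $16.71
Total deductions = $24.24 + $270.06 + $327.35 + $348.57 + $16.71 = $986.93
Net pay = $8,207.97 − $986.93 = $7,221.04

$7,221.04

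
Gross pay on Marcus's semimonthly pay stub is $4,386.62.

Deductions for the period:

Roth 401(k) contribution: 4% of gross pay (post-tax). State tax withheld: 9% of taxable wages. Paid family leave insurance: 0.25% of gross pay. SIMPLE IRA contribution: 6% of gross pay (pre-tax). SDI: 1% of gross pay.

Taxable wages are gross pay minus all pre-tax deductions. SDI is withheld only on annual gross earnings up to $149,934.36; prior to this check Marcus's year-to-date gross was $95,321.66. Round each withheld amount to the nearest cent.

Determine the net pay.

SIMPLE IRA contribution: $4,386.62 × 0.06 = $263.20
Taxable wages = $4,386.62 − $263.20 = $4,123.42
State tax withheld: $4,123.42 × 0.09 = $371.11
Paid family leave insurance: $4,386.62 × 0.0025 = $10.97
SDI: cap not yet reached, full $4,386.62 is subject → $4,386.62 × 0.01 = $43.87
Roth 401(k) contribution: $4,386.62 × 0.04 = $175.46
Total deductions = $263.20 + $371.11 + $10.97 + $43.87 + $175.46 = $864.61
Net pay = $4,386.62 − $864.61 = $3,522.01

$3,522.01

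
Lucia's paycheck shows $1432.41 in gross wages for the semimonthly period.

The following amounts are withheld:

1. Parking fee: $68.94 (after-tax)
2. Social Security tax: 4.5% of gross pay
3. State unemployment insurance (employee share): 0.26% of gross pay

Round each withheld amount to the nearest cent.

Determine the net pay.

$1295.29

State unemployment insurance (employee share): $1432.41 × 0.0026 = $3.72
Social Security tax: $1432.41 × 0.045 = $64.46
Parking fee: $68.94
Total deductions = $3.72 + $64.46 + $68.94 = $137.12
Net pay = $1432.41 − $137.12 = $1295.29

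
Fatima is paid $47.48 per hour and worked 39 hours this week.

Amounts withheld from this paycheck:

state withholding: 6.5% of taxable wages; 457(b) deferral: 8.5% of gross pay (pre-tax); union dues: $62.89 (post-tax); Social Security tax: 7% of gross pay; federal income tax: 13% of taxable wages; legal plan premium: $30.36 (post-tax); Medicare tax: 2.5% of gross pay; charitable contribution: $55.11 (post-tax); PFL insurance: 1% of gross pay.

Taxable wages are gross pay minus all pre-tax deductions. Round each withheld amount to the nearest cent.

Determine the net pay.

Gross pay: 39 × $47.48 = $1,851.72
457(b) deferral: $1,851.72 × 0.085 = $157.40
Taxable wages = $1,851.72 − $157.40 = $1,694.32
State withholding: $1,694.32 × 0.065 = $110.13
Federal income tax: $1,694.32 × 0.13 = $220.26
Medicare tax: $1,851.72 × 0.025 = $46.29
PFL insurance: $1,851.72 × 0.01 = $18.52
Social Security tax: $1,851.72 × 0.07 = $129.62
Charitable contribution: $55.11
Legal plan premium: $30.36
Union dues: $62.89
Total deductions = $157.40 + $110.13 + $220.26 + $46.29 + $18.52 + $129.62 + $55.11 + $30.36 + $62.89 = $830.58
Net pay = $1,851.72 − $830.58 = $1,021.14

$1,021.14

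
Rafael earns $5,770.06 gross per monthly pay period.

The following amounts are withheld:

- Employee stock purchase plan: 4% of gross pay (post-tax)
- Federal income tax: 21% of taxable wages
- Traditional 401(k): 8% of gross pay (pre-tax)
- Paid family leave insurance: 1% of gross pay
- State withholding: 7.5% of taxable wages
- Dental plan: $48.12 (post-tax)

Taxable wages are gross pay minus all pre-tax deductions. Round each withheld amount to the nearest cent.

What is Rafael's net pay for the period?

$3,458.93

Traditional 401(k): $5,770.06 × 0.08 = $461.60
Taxable wages = $5,770.06 − $461.60 = $5,308.46
Federal income tax: $5,308.46 × 0.21 = $1,114.78
State withholding: $5,308.46 × 0.075 = $398.13
Paid family leave insurance: $5,770.06 × 0.01 = $57.70
Employee stock purchase plan: $5,770.06 × 0.04 = $230.80
Dental plan: $48.12
Total deductions = $461.60 + $1,114.78 + $398.13 + $57.70 + $230.80 + $48.12 = $2,311.13
Net pay = $5,770.06 − $2,311.13 = $3,458.93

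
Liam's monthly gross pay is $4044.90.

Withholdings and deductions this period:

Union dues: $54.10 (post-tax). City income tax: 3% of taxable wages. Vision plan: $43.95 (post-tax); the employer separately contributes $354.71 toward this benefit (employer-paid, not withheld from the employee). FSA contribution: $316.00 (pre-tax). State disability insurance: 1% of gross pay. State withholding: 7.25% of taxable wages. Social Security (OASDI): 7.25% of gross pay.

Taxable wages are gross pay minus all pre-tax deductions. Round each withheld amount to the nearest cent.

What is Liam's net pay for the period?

FSA contribution: $316.00
Taxable wages = $4044.90 − $316.00 = $3728.90
State withholding: $3728.90 × 0.0725 = $270.35
City income tax: $3728.90 × 0.03 = $111.87
Social Security (OASDI): $4044.90 × 0.0725 = $293.26
State disability insurance: $4044.90 × 0.01 = $40.45
Vision plan: $43.95
Union dues: $54.10
(Employer's $354.71 toward vision plan is not withheld from the employee.)
Total deductions = $316.00 + $270.35 + $111.87 + $293.26 + $40.45 + $43.95 + $54.10 = $1129.98
Net pay = $4044.90 − $1129.98 = $2914.92

$2914.92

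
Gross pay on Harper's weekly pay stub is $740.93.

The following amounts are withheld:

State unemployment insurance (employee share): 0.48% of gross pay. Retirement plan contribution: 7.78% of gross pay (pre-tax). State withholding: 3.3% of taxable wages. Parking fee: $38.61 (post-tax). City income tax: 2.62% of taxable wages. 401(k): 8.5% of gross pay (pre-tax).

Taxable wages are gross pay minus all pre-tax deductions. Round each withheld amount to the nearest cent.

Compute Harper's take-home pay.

Retirement plan contribution: $740.93 × 0.0778 = $57.64
401(k): $740.93 × 0.085 = $62.98
Pre-tax total = $57.64 + $62.98 = $120.62
Taxable wages = $740.93 − $120.62 = $620.31
State withholding: $620.31 × 0.033 = $20.47
City income tax: $620.31 × 0.0262 = $16.25
State unemployment insurance (employee share): $740.93 × 0.0048 = $3.56
Parking fee: $38.61
Total deductions = $57.64 + $62.98 + $20.47 + $16.25 + $3.56 + $38.61 = $199.51
Net pay = $740.93 − $199.51 = $541.42

$541.42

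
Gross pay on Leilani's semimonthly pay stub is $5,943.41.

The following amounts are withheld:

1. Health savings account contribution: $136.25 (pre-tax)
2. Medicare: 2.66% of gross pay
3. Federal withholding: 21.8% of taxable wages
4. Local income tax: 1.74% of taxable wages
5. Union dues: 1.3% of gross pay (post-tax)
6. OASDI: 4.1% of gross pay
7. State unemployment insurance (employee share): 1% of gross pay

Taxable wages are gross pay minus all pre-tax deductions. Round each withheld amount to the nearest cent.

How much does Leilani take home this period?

$3,901.70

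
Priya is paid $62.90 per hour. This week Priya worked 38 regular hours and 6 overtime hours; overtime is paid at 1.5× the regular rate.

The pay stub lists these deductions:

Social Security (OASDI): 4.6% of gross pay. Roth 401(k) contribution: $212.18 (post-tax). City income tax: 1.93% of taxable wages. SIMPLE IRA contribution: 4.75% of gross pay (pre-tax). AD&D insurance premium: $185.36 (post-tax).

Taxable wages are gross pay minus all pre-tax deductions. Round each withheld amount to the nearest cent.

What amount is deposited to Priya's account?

$2,228.00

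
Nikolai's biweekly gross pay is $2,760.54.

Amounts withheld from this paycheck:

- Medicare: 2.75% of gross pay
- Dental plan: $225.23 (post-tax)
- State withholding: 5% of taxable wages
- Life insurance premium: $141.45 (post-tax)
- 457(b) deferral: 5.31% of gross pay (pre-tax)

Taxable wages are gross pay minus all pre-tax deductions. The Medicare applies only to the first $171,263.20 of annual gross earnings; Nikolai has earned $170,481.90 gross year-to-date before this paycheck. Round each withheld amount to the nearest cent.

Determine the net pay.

$2,095.09

457(b) deferral: $2,760.54 × 0.0531 = $146.58
Taxable wages = $2,760.54 − $146.58 = $2,613.96
State withholding: $2,613.96 × 0.05 = $130.70
Medicare: only $171,263.20 − $170,481.90 = $781.30 of this check is subject → $781.30 × 0.0275 = $21.49
Dental plan: $225.23
Life insurance premium: $141.45
Total deductions = $146.58 + $130.70 + $21.49 + $225.23 + $141.45 = $665.45
Net pay = $2,760.54 − $665.45 = $2,095.09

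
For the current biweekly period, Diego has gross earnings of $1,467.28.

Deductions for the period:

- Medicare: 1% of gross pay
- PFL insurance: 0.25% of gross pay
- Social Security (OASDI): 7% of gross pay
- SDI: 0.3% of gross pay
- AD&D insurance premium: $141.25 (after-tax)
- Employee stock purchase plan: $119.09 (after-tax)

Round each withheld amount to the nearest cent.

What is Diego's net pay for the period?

SDI: $1,467.28 × 0.003 = $4.40
Medicare: $1,467.28 × 0.01 = $14.67
PFL insurance: $1,467.28 × 0.0025 = $3.67
Social Security (OASDI): $1,467.28 × 0.07 = $102.71
Employee stock purchase plan: $119.09
AD&D insurance premium: $141.25
Total deductions = $4.40 + $14.67 + $3.67 + $102.71 + $119.09 + $141.25 = $385.79
Net pay = $1,467.28 − $385.79 = $1,081.49

$1,081.49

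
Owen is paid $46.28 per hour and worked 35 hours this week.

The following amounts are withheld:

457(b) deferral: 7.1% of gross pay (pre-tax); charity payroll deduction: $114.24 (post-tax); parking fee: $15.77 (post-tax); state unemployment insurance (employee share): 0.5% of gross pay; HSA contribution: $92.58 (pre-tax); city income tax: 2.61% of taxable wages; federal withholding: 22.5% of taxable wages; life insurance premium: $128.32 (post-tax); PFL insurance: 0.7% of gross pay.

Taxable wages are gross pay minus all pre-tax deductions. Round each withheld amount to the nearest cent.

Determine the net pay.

Gross pay: 35 × $46.28 = $1,619.80
HSA contribution: $92.58
457(b) deferral: $1,619.80 × 0.071 = $115.01
Pre-tax total = $92.58 + $115.01 = $207.59
Taxable wages = $1,619.80 − $207.59 = $1,412.21
City income tax: $1,412.21 × 0.0261 = $36.86
Federal withholding: $1,412.21 × 0.225 = $317.75
State unemployment insurance (employee share): $1,619.80 × 0.005 = $8.10
PFL insurance: $1,619.80 × 0.007 = $11.34
Charity payroll deduction: $114.24
Life insurance premium: $128.32
Parking fee: $15.77
Total deductions = $92.58 + $115.01 + $36.86 + $317.75 + $8.10 + $11.34 + $114.24 + $128.32 + $15.77 = $839.97
Net pay = $1,619.80 − $839.97 = $779.83

$779.83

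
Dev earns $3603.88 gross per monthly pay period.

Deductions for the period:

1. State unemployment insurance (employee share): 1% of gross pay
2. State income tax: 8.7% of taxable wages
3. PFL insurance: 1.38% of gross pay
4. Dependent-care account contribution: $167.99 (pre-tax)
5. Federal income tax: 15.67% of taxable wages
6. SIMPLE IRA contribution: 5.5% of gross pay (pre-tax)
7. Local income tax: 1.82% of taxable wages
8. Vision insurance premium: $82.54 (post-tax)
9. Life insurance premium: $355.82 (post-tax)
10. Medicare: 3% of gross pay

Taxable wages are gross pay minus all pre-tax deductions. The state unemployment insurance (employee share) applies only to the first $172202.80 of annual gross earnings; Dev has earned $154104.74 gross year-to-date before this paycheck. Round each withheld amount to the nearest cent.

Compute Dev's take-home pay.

SIMPLE IRA contribution: $3603.88 × 0.055 = $198.21
Dependent-care account contribution: $167.99
Pre-tax total = $198.21 + $167.99 = $366.20
Taxable wages = $3603.88 − $366.20 = $3237.68
Local income tax: $3237.68 × 0.0182 = $58.93
State income tax: $3237.68 × 0.087 = $281.68
Federal income tax: $3237.68 × 0.1567 = $507.34
Medicare: $3603.88 × 0.03 = $108.12
State unemployment insurance (employee share): cap not yet reached, full $3603.88 is subject → $3603.88 × 0.01 = $36.04
PFL insurance: $3603.88 × 0.0138 = $49.73
Life insurance premium: $355.82
Vision insurance premium: $82.54
Total deductions = $198.21 + $167.99 + $58.93 + $281.68 + $507.34 + $108.12 + $36.04 + $49.73 + $355.82 + $82.54 = $1846.40
Net pay = $3603.88 − $1846.40 = $1757.48

$1757.48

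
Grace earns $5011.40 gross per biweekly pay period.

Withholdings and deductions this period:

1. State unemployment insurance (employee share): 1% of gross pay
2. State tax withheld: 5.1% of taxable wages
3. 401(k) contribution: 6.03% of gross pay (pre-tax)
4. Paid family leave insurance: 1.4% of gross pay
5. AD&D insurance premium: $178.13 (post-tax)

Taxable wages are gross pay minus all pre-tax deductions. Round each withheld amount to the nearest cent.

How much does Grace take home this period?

401(k) contribution: $5011.40 × 0.0603 = $302.19
Taxable wages = $5011.40 − $302.19 = $4709.21
State tax withheld: $4709.21 × 0.051 = $240.17
State unemployment insurance (employee share): $5011.40 × 0.01 = $50.11
Paid family leave insurance: $5011.40 × 0.014 = $70.16
AD&D insurance premium: $178.13
Total deductions = $302.19 + $240.17 + $50.11 + $70.16 + $178.13 = $840.76
Net pay = $5011.40 − $840.76 = $4170.64

$4170.64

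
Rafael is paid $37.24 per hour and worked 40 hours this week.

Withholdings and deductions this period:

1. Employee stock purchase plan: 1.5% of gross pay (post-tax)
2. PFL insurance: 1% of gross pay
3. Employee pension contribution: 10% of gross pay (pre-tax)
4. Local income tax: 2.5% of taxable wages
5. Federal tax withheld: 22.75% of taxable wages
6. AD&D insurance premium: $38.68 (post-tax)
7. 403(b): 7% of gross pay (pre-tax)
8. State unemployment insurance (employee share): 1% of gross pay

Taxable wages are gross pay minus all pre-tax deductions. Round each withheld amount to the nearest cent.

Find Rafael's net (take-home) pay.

Gross pay: 40 × $37.24 = $1489.60
Employee pension contribution: $1489.60 × 0.1 = $148.96
403(b): $1489.60 × 0.07 = $104.27
Pre-tax total = $148.96 + $104.27 = $253.23
Taxable wages = $1489.60 − $253.23 = $1236.37
Local income tax: $1236.37 × 0.025 = $30.91
Federal tax withheld: $1236.37 × 0.2275 = $281.27
PFL insurance: $1489.60 × 0.01 = $14.90
State unemployment insurance (employee share): $1489.60 × 0.01 = $14.90
AD&D insurance premium: $38.68
Employee stock purchase plan: $1489.60 × 0.015 = $22.34
Total deductions = $148.96 + $104.27 + $30.91 + $281.27 + $14.90 + $14.90 + $38.68 + $22.34 = $656.23
Net pay = $1489.60 − $656.23 = $833.37

$833.37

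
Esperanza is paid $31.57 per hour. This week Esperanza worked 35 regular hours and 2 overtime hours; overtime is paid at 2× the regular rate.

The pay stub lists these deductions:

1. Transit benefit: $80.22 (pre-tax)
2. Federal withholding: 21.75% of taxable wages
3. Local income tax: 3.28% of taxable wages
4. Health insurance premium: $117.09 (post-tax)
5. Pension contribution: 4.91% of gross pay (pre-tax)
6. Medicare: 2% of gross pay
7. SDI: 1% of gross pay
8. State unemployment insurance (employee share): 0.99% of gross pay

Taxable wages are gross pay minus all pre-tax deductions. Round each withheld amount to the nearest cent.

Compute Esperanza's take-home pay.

$651.38

Regular pay: 35 × $31.57 = $1,104.95
Overtime pay: 2 × $31.57 × 2 = $126.28
Gross pay = $1,104.95 + $126.28 = $1,231.23
Pension contribution: $1,231.23 × 0.0491 = $60.45
Transit benefit: $80.22
Pre-tax total = $60.45 + $80.22 = $140.67
Taxable wages = $1,231.23 − $140.67 = $1,090.56
Local income tax: $1,090.56 × 0.0328 = $35.77
Federal withholding: $1,090.56 × 0.2175 = $237.20
SDI: $1,231.23 × 0.01 = $12.31
State unemployment insurance (employee share): $1,231.23 × 0.0099 = $12.19
Medicare: $1,231.23 × 0.02 = $24.62
Health insurance premium: $117.09
Total deductions = $60.45 + $80.22 + $35.77 + $237.20 + $12.31 + $12.19 + $24.62 + $117.09 = $579.85
Net pay = $1,231.23 − $579.85 = $651.38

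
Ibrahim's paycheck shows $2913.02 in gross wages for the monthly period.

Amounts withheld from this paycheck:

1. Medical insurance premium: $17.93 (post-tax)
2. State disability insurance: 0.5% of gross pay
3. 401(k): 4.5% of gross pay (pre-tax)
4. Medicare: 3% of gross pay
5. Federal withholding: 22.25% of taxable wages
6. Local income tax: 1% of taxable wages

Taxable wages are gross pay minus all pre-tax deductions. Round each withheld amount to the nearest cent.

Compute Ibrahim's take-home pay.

$2015.24

401(k): $2913.02 × 0.045 = $131.09
Taxable wages = $2913.02 − $131.09 = $2781.93
Local income tax: $2781.93 × 0.01 = $27.82
Federal withholding: $2781.93 × 0.2225 = $618.98
State disability insurance: $2913.02 × 0.005 = $14.57
Medicare: $2913.02 × 0.03 = $87.39
Medical insurance premium: $17.93
Total deductions = $131.09 + $27.82 + $618.98 + $14.57 + $87.39 + $17.93 = $897.78
Net pay = $2913.02 − $897.78 = $2015.24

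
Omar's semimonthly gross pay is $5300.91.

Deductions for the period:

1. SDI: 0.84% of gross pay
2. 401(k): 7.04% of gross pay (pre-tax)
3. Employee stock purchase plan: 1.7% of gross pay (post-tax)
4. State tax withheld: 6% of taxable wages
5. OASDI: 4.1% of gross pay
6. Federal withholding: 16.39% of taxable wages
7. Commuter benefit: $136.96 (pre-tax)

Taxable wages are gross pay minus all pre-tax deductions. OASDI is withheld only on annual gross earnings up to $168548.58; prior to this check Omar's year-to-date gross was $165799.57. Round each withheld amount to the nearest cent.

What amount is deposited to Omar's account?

Commuter benefit: $136.96
401(k): $5300.91 × 0.0704 = $373.18
Pre-tax total = $136.96 + $373.18 = $510.14
Taxable wages = $5300.91 − $510.14 = $4790.77
State tax withheld: $4790.77 × 0.06 = $287.45
Federal withholding: $4790.77 × 0.1639 = $785.21
SDI: $5300.91 × 0.0084 = $44.53
OASDI: only $168548.58 − $165799.57 = $2749.01 of this check is subject → $2749.01 × 0.041 = $112.71
Employee stock purchase plan: $5300.91 × 0.017 = $90.12
Total deductions = $136.96 + $373.18 + $287.45 + $785.21 + $44.53 + $112.71 + $90.12 = $1830.16
Net pay = $5300.91 − $1830.16 = $3470.75

$3470.75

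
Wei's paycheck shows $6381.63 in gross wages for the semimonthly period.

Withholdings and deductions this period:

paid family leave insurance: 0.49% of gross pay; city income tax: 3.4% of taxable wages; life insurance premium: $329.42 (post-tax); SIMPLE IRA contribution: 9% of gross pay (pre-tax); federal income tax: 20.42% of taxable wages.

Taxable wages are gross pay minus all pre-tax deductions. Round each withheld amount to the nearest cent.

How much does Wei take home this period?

SIMPLE IRA contribution: $6381.63 × 0.09 = $574.35
Taxable wages = $6381.63 − $574.35 = $5807.28
Federal income tax: $5807.28 × 0.2042 = $1185.85
City income tax: $5807.28 × 0.034 = $197.45
Paid family leave insurance: $6381.63 × 0.0049 = $31.27
Life insurance premium: $329.42
Total deductions = $574.35 + $1185.85 + $197.45 + $31.27 + $329.42 = $2318.34
Net pay = $6381.63 − $2318.34 = $4063.29

$4063.29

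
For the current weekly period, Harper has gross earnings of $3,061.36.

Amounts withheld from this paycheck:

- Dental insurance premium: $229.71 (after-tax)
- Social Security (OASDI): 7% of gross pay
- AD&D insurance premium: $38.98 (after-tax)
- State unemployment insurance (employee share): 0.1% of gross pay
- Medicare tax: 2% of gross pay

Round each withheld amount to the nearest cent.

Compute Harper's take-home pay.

State unemployment insurance (employee share): $3,061.36 × 0.001 = $3.06
Medicare tax: $3,061.36 × 0.02 = $61.23
Social Security (OASDI): $3,061.36 × 0.07 = $214.30
Dental insurance premium: $229.71
AD&D insurance premium: $38.98
Total deductions = $3.06 + $61.23 + $214.30 + $229.71 + $38.98 = $547.28
Net pay = $3,061.36 − $547.28 = $2,514.08

$2,514.08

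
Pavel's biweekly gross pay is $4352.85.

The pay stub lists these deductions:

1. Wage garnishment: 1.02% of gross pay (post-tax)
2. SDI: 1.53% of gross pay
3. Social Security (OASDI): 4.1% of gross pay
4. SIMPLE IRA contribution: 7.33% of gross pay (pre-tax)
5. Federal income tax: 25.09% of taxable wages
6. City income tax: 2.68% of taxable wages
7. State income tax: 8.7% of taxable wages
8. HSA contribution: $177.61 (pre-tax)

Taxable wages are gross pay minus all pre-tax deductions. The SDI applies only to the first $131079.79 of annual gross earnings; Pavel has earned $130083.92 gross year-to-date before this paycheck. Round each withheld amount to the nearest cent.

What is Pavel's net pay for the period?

$2211.71

HSA contribution: $177.61
SIMPLE IRA contribution: $4352.85 × 0.0733 = $319.06
Pre-tax total = $177.61 + $319.06 = $496.67
Taxable wages = $4352.85 − $496.67 = $3856.18
State income tax: $3856.18 × 0.087 = $335.49
City income tax: $3856.18 × 0.0268 = $103.35
Federal income tax: $3856.18 × 0.2509 = $967.52
SDI: only $131079.79 − $130083.92 = $995.87 of this check is subject → $995.87 × 0.0153 = $15.24
Social Security (OASDI): $4352.85 × 0.041 = $178.47
Wage garnishment: $4352.85 × 0.0102 = $44.40
Total deductions = $177.61 + $319.06 + $335.49 + $103.35 + $967.52 + $15.24 + $178.47 + $44.40 = $2141.14
Net pay = $4352.85 − $2141.14 = $2211.71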